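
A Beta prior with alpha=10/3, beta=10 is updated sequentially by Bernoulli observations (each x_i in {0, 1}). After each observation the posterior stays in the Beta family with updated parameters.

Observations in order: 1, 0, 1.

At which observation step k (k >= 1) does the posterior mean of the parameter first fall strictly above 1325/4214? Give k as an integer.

obs 1: x=1 → posterior Beta(13/3, 10)
obs 2: x=0 → posterior Beta(13/3, 11)
obs 3: x=1 → posterior Beta(16/3, 11)

k = 3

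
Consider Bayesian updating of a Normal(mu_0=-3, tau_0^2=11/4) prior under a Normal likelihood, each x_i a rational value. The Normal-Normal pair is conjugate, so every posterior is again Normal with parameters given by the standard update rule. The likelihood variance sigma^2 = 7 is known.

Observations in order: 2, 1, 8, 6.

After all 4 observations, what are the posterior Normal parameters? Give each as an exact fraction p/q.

obs 1: x=2 → posterior Normal(-62/39, 77/39)
obs 2: x=1 → posterior Normal(-51/50, 77/50)
obs 3: x=8 → posterior Normal(37/61, 77/61)
obs 4: x=6 → posterior Normal(103/72, 77/72)

mu_0=103/72, tau_0^2=77/72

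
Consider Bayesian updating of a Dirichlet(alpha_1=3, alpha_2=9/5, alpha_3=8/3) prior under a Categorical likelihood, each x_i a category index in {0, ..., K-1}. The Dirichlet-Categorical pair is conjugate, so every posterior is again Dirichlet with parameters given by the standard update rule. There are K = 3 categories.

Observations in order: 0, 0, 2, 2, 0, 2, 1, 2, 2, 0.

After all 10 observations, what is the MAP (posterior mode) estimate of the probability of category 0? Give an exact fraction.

90/217

obs 1: x=0 → posterior Dirichlet(4, 9/5, 8/3)
obs 2: x=0 → posterior Dirichlet(5, 9/5, 8/3)
obs 3: x=2 → posterior Dirichlet(5, 9/5, 11/3)
obs 4: x=2 → posterior Dirichlet(5, 9/5, 14/3)
obs 5: x=0 → posterior Dirichlet(6, 9/5, 14/3)
obs 6: x=2 → posterior Dirichlet(6, 9/5, 17/3)
obs 7: x=1 → posterior Dirichlet(6, 14/5, 17/3)
obs 8: x=2 → posterior Dirichlet(6, 14/5, 20/3)
obs 9: x=2 → posterior Dirichlet(6, 14/5, 23/3)
obs 10: x=0 → posterior Dirichlet(7, 14/5, 23/3)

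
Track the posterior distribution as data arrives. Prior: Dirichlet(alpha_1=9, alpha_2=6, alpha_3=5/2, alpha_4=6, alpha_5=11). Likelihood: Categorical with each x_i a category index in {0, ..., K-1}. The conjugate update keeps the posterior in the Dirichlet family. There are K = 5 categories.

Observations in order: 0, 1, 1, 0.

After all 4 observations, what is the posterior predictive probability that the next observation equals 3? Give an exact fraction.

12/77

obs 1: x=0 → posterior Dirichlet(10, 6, 5/2, 6, 11)
obs 2: x=1 → posterior Dirichlet(10, 7, 5/2, 6, 11)
obs 3: x=1 → posterior Dirichlet(10, 8, 5/2, 6, 11)
obs 4: x=0 → posterior Dirichlet(11, 8, 5/2, 6, 11)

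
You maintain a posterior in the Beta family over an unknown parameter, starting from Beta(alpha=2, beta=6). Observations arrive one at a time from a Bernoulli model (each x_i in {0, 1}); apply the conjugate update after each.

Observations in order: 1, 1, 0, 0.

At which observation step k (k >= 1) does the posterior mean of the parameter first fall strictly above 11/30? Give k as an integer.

obs 1: x=1 → posterior Beta(3, 6)
obs 2: x=1 → posterior Beta(4, 6)
obs 3: x=0 → posterior Beta(4, 7)
obs 4: x=0 → posterior Beta(4, 8)

k = 2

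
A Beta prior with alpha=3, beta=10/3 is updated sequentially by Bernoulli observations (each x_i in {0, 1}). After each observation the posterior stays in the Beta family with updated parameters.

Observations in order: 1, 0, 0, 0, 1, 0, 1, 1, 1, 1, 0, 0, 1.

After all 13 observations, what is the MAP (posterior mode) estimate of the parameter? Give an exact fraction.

27/52

obs 1: x=1 → posterior Beta(4, 10/3)
obs 2: x=0 → posterior Beta(4, 13/3)
obs 3: x=0 → posterior Beta(4, 16/3)
obs 4: x=0 → posterior Beta(4, 19/3)
obs 5: x=1 → posterior Beta(5, 19/3)
obs 6: x=0 → posterior Beta(5, 22/3)
obs 7: x=1 → posterior Beta(6, 22/3)
obs 8: x=1 → posterior Beta(7, 22/3)
obs 9: x=1 → posterior Beta(8, 22/3)
obs 10: x=1 → posterior Beta(9, 22/3)
obs 11: x=0 → posterior Beta(9, 25/3)
obs 12: x=0 → posterior Beta(9, 28/3)
obs 13: x=1 → posterior Beta(10, 28/3)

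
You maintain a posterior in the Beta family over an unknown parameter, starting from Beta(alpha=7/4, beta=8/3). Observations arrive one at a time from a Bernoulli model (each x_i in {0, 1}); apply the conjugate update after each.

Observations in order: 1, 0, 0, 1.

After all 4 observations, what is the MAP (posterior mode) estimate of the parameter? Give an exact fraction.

3/7

obs 1: x=1 → posterior Beta(11/4, 8/3)
obs 2: x=0 → posterior Beta(11/4, 11/3)
obs 3: x=0 → posterior Beta(11/4, 14/3)
obs 4: x=1 → posterior Beta(15/4, 14/3)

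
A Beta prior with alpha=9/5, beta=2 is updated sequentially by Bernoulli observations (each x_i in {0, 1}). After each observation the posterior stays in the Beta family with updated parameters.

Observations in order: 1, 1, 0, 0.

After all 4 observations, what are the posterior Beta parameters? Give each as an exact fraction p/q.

obs 1: x=1 → posterior Beta(14/5, 2)
obs 2: x=1 → posterior Beta(19/5, 2)
obs 3: x=0 → posterior Beta(19/5, 3)
obs 4: x=0 → posterior Beta(19/5, 4)

alpha=19/5, beta=4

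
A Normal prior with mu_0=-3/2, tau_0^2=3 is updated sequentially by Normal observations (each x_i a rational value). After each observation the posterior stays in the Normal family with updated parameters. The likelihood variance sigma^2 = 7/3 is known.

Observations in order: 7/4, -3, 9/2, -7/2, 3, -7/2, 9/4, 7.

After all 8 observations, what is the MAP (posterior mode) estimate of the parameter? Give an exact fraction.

66/79

obs 1: x=7/4 → posterior Normal(21/64, 21/16)
obs 2: x=-3 → posterior Normal(-87/100, 21/25)
obs 3: x=9/2 → posterior Normal(75/136, 21/34)
obs 4: x=-7/2 → posterior Normal(-51/172, 21/43)
obs 5: x=3 → posterior Normal(57/208, 21/52)
obs 6: x=-7/2 → posterior Normal(-69/244, 21/61)
obs 7: x=9/4 → posterior Normal(3/70, 3/10)
obs 8: x=7 → posterior Normal(66/79, 21/79)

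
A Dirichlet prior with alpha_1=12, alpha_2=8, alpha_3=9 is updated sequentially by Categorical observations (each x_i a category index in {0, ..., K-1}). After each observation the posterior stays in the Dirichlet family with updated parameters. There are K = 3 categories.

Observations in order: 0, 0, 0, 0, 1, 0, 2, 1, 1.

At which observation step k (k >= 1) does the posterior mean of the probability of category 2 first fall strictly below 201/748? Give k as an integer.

k = 5

obs 1: x=0 → posterior Dirichlet(13, 8, 9)
obs 2: x=0 → posterior Dirichlet(14, 8, 9)
obs 3: x=0 → posterior Dirichlet(15, 8, 9)
obs 4: x=0 → posterior Dirichlet(16, 8, 9)
obs 5: x=1 → posterior Dirichlet(16, 9, 9)
obs 6: x=0 → posterior Dirichlet(17, 9, 9)
obs 7: x=2 → posterior Dirichlet(17, 9, 10)
obs 8: x=1 → posterior Dirichlet(17, 10, 10)
obs 9: x=1 → posterior Dirichlet(17, 11, 10)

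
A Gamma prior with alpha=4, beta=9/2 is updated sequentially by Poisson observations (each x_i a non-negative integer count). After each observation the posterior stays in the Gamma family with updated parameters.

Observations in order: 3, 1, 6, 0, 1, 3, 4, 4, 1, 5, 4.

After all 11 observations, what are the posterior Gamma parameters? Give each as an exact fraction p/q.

obs 1: x=3 → posterior Gamma(7, 11/2)
obs 2: x=1 → posterior Gamma(8, 13/2)
obs 3: x=6 → posterior Gamma(14, 15/2)
obs 4: x=0 → posterior Gamma(14, 17/2)
obs 5: x=1 → posterior Gamma(15, 19/2)
obs 6: x=3 → posterior Gamma(18, 21/2)
obs 7: x=4 → posterior Gamma(22, 23/2)
obs 8: x=4 → posterior Gamma(26, 25/2)
obs 9: x=1 → posterior Gamma(27, 27/2)
obs 10: x=5 → posterior Gamma(32, 29/2)
obs 11: x=4 → posterior Gamma(36, 31/2)

alpha=36, beta=31/2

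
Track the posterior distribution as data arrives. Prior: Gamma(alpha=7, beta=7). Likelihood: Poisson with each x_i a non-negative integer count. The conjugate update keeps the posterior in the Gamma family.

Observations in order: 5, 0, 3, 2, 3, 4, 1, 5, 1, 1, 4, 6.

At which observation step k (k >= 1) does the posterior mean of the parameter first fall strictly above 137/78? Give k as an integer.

obs 1: x=5 → posterior Gamma(12, 8)
obs 2: x=0 → posterior Gamma(12, 9)
obs 3: x=3 → posterior Gamma(15, 10)
obs 4: x=2 → posterior Gamma(17, 11)
obs 5: x=3 → posterior Gamma(20, 12)
obs 6: x=4 → posterior Gamma(24, 13)
obs 7: x=1 → posterior Gamma(25, 14)
obs 8: x=5 → posterior Gamma(30, 15)
obs 9: x=1 → posterior Gamma(31, 16)
obs 10: x=1 → posterior Gamma(32, 17)
obs 11: x=4 → posterior Gamma(36, 18)
obs 12: x=6 → posterior Gamma(42, 19)

k = 6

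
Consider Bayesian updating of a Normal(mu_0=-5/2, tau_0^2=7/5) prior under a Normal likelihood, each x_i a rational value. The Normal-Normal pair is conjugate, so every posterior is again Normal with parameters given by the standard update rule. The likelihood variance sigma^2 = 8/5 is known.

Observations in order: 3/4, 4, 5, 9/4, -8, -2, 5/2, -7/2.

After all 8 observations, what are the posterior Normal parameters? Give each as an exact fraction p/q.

mu_0=-13/64, tau_0^2=7/40

obs 1: x=3/4 → posterior Normal(-59/60, 56/75)
obs 2: x=4 → posterior Normal(53/88, 28/55)
obs 3: x=5 → posterior Normal(193/116, 56/145)
obs 4: x=9/4 → posterior Normal(16/9, 14/45)
obs 5: x=-8 → posterior Normal(8/43, 56/215)
obs 6: x=-2 → posterior Normal(-3/25, 28/125)
obs 7: x=5/2 → posterior Normal(23/114, 56/285)
obs 8: x=-7/2 → posterior Normal(-13/64, 7/40)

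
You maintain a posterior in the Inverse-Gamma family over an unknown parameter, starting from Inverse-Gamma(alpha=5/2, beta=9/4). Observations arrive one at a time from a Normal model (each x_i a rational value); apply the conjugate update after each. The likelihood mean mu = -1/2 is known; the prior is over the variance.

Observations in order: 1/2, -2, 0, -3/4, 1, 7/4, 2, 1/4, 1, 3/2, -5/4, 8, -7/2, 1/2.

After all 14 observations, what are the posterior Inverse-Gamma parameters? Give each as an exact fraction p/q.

obs 1: x=1/2 → posterior Inverse-Gamma(3, 11/4)
obs 2: x=-2 → posterior Inverse-Gamma(7/2, 31/8)
obs 3: x=0 → posterior Inverse-Gamma(4, 4)
obs 4: x=-3/4 → posterior Inverse-Gamma(9/2, 129/32)
obs 5: x=1 → posterior Inverse-Gamma(5, 165/32)
obs 6: x=7/4 → posterior Inverse-Gamma(11/2, 123/16)
obs 7: x=2 → posterior Inverse-Gamma(6, 173/16)
obs 8: x=1/4 → posterior Inverse-Gamma(13/2, 355/32)
obs 9: x=1 → posterior Inverse-Gamma(7, 391/32)
obs 10: x=3/2 → posterior Inverse-Gamma(15/2, 455/32)
obs 11: x=-5/4 → posterior Inverse-Gamma(8, 29/2)
obs 12: x=8 → posterior Inverse-Gamma(17/2, 405/8)
obs 13: x=-7/2 → posterior Inverse-Gamma(9, 441/8)
obs 14: x=1/2 → posterior Inverse-Gamma(19/2, 445/8)

alpha=19/2, beta=445/8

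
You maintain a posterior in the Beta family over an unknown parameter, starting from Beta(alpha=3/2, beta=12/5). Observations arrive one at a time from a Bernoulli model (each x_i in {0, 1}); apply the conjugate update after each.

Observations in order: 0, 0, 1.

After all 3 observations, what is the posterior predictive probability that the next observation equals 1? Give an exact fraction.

obs 1: x=0 → posterior Beta(3/2, 17/5)
obs 2: x=0 → posterior Beta(3/2, 22/5)
obs 3: x=1 → posterior Beta(5/2, 22/5)

25/69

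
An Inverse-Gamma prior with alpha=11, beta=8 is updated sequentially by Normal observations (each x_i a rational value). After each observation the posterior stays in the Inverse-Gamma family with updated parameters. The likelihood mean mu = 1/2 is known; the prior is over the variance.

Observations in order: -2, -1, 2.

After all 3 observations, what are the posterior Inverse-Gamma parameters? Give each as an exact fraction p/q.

alpha=25/2, beta=107/8

obs 1: x=-2 → posterior Inverse-Gamma(23/2, 89/8)
obs 2: x=-1 → posterior Inverse-Gamma(12, 49/4)
obs 3: x=2 → posterior Inverse-Gamma(25/2, 107/8)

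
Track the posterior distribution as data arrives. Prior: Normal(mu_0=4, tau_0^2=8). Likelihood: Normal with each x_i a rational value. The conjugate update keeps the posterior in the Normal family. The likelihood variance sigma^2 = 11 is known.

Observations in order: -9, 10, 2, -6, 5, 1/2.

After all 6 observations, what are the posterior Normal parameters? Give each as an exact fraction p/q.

mu_0=64/59, tau_0^2=88/59

obs 1: x=-9 → posterior Normal(-28/19, 88/19)
obs 2: x=10 → posterior Normal(52/27, 88/27)
obs 3: x=2 → posterior Normal(68/35, 88/35)
obs 4: x=-6 → posterior Normal(20/43, 88/43)
obs 5: x=5 → posterior Normal(20/17, 88/51)
obs 6: x=1/2 → posterior Normal(64/59, 88/59)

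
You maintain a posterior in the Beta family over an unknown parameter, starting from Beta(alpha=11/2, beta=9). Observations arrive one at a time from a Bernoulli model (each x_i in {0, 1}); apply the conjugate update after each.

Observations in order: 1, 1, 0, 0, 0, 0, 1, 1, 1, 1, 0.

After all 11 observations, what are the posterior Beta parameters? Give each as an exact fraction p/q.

obs 1: x=1 → posterior Beta(13/2, 9)
obs 2: x=1 → posterior Beta(15/2, 9)
obs 3: x=0 → posterior Beta(15/2, 10)
obs 4: x=0 → posterior Beta(15/2, 11)
obs 5: x=0 → posterior Beta(15/2, 12)
obs 6: x=0 → posterior Beta(15/2, 13)
obs 7: x=1 → posterior Beta(17/2, 13)
obs 8: x=1 → posterior Beta(19/2, 13)
obs 9: x=1 → posterior Beta(21/2, 13)
obs 10: x=1 → posterior Beta(23/2, 13)
obs 11: x=0 → posterior Beta(23/2, 14)

alpha=23/2, beta=14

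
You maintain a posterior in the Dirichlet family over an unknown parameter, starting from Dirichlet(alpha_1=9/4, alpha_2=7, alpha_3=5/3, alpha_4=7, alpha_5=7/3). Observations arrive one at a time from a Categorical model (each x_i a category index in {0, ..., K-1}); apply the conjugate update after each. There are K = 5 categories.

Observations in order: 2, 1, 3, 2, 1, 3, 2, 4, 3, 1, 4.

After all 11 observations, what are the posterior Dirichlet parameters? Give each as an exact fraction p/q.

obs 1: x=2 → posterior Dirichlet(9/4, 7, 8/3, 7, 7/3)
obs 2: x=1 → posterior Dirichlet(9/4, 8, 8/3, 7, 7/3)
obs 3: x=3 → posterior Dirichlet(9/4, 8, 8/3, 8, 7/3)
obs 4: x=2 → posterior Dirichlet(9/4, 8, 11/3, 8, 7/3)
obs 5: x=1 → posterior Dirichlet(9/4, 9, 11/3, 8, 7/3)
obs 6: x=3 → posterior Dirichlet(9/4, 9, 11/3, 9, 7/3)
obs 7: x=2 → posterior Dirichlet(9/4, 9, 14/3, 9, 7/3)
obs 8: x=4 → posterior Dirichlet(9/4, 9, 14/3, 9, 10/3)
obs 9: x=3 → posterior Dirichlet(9/4, 9, 14/3, 10, 10/3)
obs 10: x=1 → posterior Dirichlet(9/4, 10, 14/3, 10, 10/3)
obs 11: x=4 → posterior Dirichlet(9/4, 10, 14/3, 10, 13/3)

alpha_1=9/4, alpha_2=10, alpha_3=14/3, alpha_4=10, alpha_5=13/3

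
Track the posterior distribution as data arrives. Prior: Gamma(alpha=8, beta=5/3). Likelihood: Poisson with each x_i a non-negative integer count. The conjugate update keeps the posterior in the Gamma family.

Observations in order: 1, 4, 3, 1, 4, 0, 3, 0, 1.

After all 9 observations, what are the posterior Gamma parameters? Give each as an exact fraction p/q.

alpha=25, beta=32/3

obs 1: x=1 → posterior Gamma(9, 8/3)
obs 2: x=4 → posterior Gamma(13, 11/3)
obs 3: x=3 → posterior Gamma(16, 14/3)
obs 4: x=1 → posterior Gamma(17, 17/3)
obs 5: x=4 → posterior Gamma(21, 20/3)
obs 6: x=0 → posterior Gamma(21, 23/3)
obs 7: x=3 → posterior Gamma(24, 26/3)
obs 8: x=0 → posterior Gamma(24, 29/3)
obs 9: x=1 → posterior Gamma(25, 32/3)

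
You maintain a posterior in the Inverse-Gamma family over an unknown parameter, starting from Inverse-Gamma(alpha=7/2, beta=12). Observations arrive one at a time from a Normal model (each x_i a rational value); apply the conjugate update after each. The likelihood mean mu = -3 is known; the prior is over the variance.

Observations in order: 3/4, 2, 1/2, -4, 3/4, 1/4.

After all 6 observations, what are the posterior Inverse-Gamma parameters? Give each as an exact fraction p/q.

alpha=13/2, beta=1615/32

obs 1: x=3/4 → posterior Inverse-Gamma(4, 609/32)
obs 2: x=2 → posterior Inverse-Gamma(9/2, 1009/32)
obs 3: x=1/2 → posterior Inverse-Gamma(5, 1205/32)
obs 4: x=-4 → posterior Inverse-Gamma(11/2, 1221/32)
obs 5: x=3/4 → posterior Inverse-Gamma(6, 723/16)
obs 6: x=1/4 → posterior Inverse-Gamma(13/2, 1615/32)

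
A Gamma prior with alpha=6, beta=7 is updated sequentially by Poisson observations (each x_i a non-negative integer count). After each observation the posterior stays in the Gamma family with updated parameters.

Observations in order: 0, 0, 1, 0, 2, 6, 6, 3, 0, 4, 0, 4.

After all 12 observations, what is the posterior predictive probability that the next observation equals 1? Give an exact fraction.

obs 1: x=0 → posterior Gamma(6, 8)
obs 2: x=0 → posterior Gamma(6, 9)
obs 3: x=1 → posterior Gamma(7, 10)
obs 4: x=0 → posterior Gamma(7, 11)
obs 5: x=2 → posterior Gamma(9, 12)
obs 6: x=6 → posterior Gamma(15, 13)
obs 7: x=6 → posterior Gamma(21, 14)
obs 8: x=3 → posterior Gamma(24, 15)
obs 9: x=0 → posterior Gamma(24, 16)
obs 10: x=4 → posterior Gamma(28, 17)
obs 11: x=0 → posterior Gamma(28, 18)
obs 12: x=4 → posterior Gamma(32, 19)

83198449060887472631428936505541918917761/268435456000000000000000000000000000000000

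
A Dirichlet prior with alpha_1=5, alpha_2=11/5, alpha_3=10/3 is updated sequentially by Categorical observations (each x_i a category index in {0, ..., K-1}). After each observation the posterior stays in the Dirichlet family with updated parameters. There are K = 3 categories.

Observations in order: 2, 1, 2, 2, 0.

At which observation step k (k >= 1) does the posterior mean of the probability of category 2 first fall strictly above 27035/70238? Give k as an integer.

obs 1: x=2 → posterior Dirichlet(5, 11/5, 13/3)
obs 2: x=1 → posterior Dirichlet(5, 16/5, 13/3)
obs 3: x=2 → posterior Dirichlet(5, 16/5, 16/3)
obs 4: x=2 → posterior Dirichlet(5, 16/5, 19/3)
obs 5: x=0 → posterior Dirichlet(6, 16/5, 19/3)

k = 3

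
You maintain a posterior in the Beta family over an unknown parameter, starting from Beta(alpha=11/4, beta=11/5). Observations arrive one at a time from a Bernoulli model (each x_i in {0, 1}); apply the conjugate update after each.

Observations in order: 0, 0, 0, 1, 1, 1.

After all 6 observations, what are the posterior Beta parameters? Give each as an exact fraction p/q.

alpha=23/4, beta=26/5

obs 1: x=0 → posterior Beta(11/4, 16/5)
obs 2: x=0 → posterior Beta(11/4, 21/5)
obs 3: x=0 → posterior Beta(11/4, 26/5)
obs 4: x=1 → posterior Beta(15/4, 26/5)
obs 5: x=1 → posterior Beta(19/4, 26/5)
obs 6: x=1 → posterior Beta(23/4, 26/5)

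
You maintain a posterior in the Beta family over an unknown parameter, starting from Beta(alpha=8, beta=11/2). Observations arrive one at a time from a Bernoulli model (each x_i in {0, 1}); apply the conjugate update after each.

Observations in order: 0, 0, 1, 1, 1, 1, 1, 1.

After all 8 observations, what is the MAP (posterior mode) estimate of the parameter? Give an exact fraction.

2/3

obs 1: x=0 → posterior Beta(8, 13/2)
obs 2: x=0 → posterior Beta(8, 15/2)
obs 3: x=1 → posterior Beta(9, 15/2)
obs 4: x=1 → posterior Beta(10, 15/2)
obs 5: x=1 → posterior Beta(11, 15/2)
obs 6: x=1 → posterior Beta(12, 15/2)
obs 7: x=1 → posterior Beta(13, 15/2)
obs 8: x=1 → posterior Beta(14, 15/2)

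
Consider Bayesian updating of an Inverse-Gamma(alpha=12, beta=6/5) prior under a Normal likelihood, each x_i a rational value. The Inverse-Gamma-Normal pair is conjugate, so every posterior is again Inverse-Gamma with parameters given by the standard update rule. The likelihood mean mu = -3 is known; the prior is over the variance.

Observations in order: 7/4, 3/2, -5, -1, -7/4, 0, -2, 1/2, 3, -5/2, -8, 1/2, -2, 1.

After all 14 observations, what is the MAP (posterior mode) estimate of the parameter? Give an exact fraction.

6701/1600

obs 1: x=7/4 → posterior Inverse-Gamma(25/2, 1997/160)
obs 2: x=3/2 → posterior Inverse-Gamma(13, 3617/160)
obs 3: x=-5 → posterior Inverse-Gamma(27/2, 3937/160)
obs 4: x=-1 → posterior Inverse-Gamma(14, 4257/160)
obs 5: x=-7/4 → posterior Inverse-Gamma(29/2, 2191/80)
obs 6: x=0 → posterior Inverse-Gamma(15, 2551/80)
obs 7: x=-2 → posterior Inverse-Gamma(31/2, 2591/80)
obs 8: x=1/2 → posterior Inverse-Gamma(16, 3081/80)
obs 9: x=3 → posterior Inverse-Gamma(33/2, 4521/80)
obs 10: x=-5/2 → posterior Inverse-Gamma(17, 4531/80)
obs 11: x=-8 → posterior Inverse-Gamma(35/2, 5531/80)
obs 12: x=1/2 → posterior Inverse-Gamma(18, 6021/80)
obs 13: x=-2 → posterior Inverse-Gamma(37/2, 6061/80)
obs 14: x=1 → posterior Inverse-Gamma(19, 6701/80)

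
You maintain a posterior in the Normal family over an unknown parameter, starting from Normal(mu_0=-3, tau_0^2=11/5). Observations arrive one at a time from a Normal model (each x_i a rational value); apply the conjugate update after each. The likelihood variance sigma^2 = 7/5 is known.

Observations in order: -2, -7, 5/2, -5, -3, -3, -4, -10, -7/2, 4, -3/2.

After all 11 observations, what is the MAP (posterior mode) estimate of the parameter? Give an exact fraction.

-757/256

obs 1: x=-2 → posterior Normal(-43/18, 77/90)
obs 2: x=-7 → posterior Normal(-120/29, 77/145)
obs 3: x=5/2 → posterior Normal(-37/16, 77/200)
obs 4: x=-5 → posterior Normal(-295/102, 77/255)
obs 5: x=-3 → posterior Normal(-361/124, 77/310)
obs 6: x=-3 → posterior Normal(-427/146, 77/365)
obs 7: x=-4 → posterior Normal(-515/168, 11/60)
obs 8: x=-10 → posterior Normal(-147/38, 77/475)
obs 9: x=-7/2 → posterior Normal(-203/53, 77/530)
obs 10: x=4 → posterior Normal(-362/117, 77/585)
obs 11: x=-3/2 → posterior Normal(-757/256, 77/640)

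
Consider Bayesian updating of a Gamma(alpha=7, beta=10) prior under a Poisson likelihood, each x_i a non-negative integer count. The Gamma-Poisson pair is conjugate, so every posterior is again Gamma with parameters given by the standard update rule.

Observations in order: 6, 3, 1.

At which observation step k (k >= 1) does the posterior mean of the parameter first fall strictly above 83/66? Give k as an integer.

k = 2

obs 1: x=6 → posterior Gamma(13, 11)
obs 2: x=3 → posterior Gamma(16, 12)
obs 3: x=1 → posterior Gamma(17, 13)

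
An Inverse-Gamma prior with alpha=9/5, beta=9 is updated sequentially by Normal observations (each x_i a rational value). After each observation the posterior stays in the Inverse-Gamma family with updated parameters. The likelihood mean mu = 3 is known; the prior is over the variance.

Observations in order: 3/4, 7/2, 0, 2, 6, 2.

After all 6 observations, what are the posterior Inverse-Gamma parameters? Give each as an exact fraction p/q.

alpha=24/5, beta=693/32

obs 1: x=3/4 → posterior Inverse-Gamma(23/10, 369/32)
obs 2: x=7/2 → posterior Inverse-Gamma(14/5, 373/32)
obs 3: x=0 → posterior Inverse-Gamma(33/10, 517/32)
obs 4: x=2 → posterior Inverse-Gamma(19/5, 533/32)
obs 5: x=6 → posterior Inverse-Gamma(43/10, 677/32)
obs 6: x=2 → posterior Inverse-Gamma(24/5, 693/32)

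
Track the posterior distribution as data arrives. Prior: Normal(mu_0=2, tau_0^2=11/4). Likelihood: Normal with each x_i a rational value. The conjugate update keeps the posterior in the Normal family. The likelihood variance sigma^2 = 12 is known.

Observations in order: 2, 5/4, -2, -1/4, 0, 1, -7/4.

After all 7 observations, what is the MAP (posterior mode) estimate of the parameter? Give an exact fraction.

79/100

obs 1: x=2 → posterior Normal(2, 132/59)
obs 2: x=5/4 → posterior Normal(527/280, 66/35)
obs 3: x=-2 → posterior Normal(439/324, 44/27)
obs 4: x=-1/4 → posterior Normal(107/92, 33/23)
obs 5: x=0 → posterior Normal(107/103, 132/103)
obs 6: x=1 → posterior Normal(59/57, 22/19)
obs 7: x=-7/4 → posterior Normal(79/100, 132/125)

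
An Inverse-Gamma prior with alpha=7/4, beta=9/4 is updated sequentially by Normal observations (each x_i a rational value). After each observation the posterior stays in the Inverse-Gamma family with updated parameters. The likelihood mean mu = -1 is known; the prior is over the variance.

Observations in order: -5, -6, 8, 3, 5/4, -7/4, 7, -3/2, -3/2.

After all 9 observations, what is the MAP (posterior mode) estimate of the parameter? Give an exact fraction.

obs 1: x=-5 → posterior Inverse-Gamma(9/4, 41/4)
obs 2: x=-6 → posterior Inverse-Gamma(11/4, 91/4)
obs 3: x=8 → posterior Inverse-Gamma(13/4, 253/4)
obs 4: x=3 → posterior Inverse-Gamma(15/4, 285/4)
obs 5: x=5/4 → posterior Inverse-Gamma(17/4, 2361/32)
obs 6: x=-7/4 → posterior Inverse-Gamma(19/4, 1185/16)
obs 7: x=7 → posterior Inverse-Gamma(21/4, 1697/16)
obs 8: x=-3/2 → posterior Inverse-Gamma(23/4, 1699/16)
obs 9: x=-3/2 → posterior Inverse-Gamma(25/4, 1701/16)

1701/116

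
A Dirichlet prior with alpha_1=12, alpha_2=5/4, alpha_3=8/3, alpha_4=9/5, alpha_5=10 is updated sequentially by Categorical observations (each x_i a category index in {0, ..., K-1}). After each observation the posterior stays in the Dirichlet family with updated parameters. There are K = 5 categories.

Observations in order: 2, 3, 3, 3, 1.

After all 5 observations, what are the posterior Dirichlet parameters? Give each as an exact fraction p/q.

alpha_1=12, alpha_2=9/4, alpha_3=11/3, alpha_4=24/5, alpha_5=10

obs 1: x=2 → posterior Dirichlet(12, 5/4, 11/3, 9/5, 10)
obs 2: x=3 → posterior Dirichlet(12, 5/4, 11/3, 14/5, 10)
obs 3: x=3 → posterior Dirichlet(12, 5/4, 11/3, 19/5, 10)
obs 4: x=3 → posterior Dirichlet(12, 5/4, 11/3, 24/5, 10)
obs 5: x=1 → posterior Dirichlet(12, 9/4, 11/3, 24/5, 10)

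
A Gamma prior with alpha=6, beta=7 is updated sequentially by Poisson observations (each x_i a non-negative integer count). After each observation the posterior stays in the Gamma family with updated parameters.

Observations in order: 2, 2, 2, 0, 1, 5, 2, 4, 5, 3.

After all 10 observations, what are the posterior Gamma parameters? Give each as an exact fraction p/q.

obs 1: x=2 → posterior Gamma(8, 8)
obs 2: x=2 → posterior Gamma(10, 9)
obs 3: x=2 → posterior Gamma(12, 10)
obs 4: x=0 → posterior Gamma(12, 11)
obs 5: x=1 → posterior Gamma(13, 12)
obs 6: x=5 → posterior Gamma(18, 13)
obs 7: x=2 → posterior Gamma(20, 14)
obs 8: x=4 → posterior Gamma(24, 15)
obs 9: x=5 → posterior Gamma(29, 16)
obs 10: x=3 → posterior Gamma(32, 17)

alpha=32, beta=17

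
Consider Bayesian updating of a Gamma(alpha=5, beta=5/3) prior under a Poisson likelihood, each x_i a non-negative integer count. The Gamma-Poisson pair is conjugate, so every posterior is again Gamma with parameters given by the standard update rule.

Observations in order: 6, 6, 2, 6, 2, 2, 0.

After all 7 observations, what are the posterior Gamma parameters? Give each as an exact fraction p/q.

alpha=29, beta=26/3

obs 1: x=6 → posterior Gamma(11, 8/3)
obs 2: x=6 → posterior Gamma(17, 11/3)
obs 3: x=2 → posterior Gamma(19, 14/3)
obs 4: x=6 → posterior Gamma(25, 17/3)
obs 5: x=2 → posterior Gamma(27, 20/3)
obs 6: x=2 → posterior Gamma(29, 23/3)
obs 7: x=0 → posterior Gamma(29, 26/3)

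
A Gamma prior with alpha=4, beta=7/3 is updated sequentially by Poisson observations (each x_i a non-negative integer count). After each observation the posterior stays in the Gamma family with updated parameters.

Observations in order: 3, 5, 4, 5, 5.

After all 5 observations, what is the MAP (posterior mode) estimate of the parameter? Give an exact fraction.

75/22

obs 1: x=3 → posterior Gamma(7, 10/3)
obs 2: x=5 → posterior Gamma(12, 13/3)
obs 3: x=4 → posterior Gamma(16, 16/3)
obs 4: x=5 → posterior Gamma(21, 19/3)
obs 5: x=5 → posterior Gamma(26, 22/3)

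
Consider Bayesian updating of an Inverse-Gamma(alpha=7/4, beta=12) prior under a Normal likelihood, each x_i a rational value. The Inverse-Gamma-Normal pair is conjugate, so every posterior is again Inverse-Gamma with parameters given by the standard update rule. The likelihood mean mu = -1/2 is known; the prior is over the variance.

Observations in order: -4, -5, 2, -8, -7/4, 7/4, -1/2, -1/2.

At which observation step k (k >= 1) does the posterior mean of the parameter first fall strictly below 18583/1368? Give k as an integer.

k = 8

obs 1: x=-4 → posterior Inverse-Gamma(9/4, 145/8)
obs 2: x=-5 → posterior Inverse-Gamma(11/4, 113/4)
obs 3: x=2 → posterior Inverse-Gamma(13/4, 251/8)
obs 4: x=-8 → posterior Inverse-Gamma(15/4, 119/2)
obs 5: x=-7/4 → posterior Inverse-Gamma(17/4, 1929/32)
obs 6: x=7/4 → posterior Inverse-Gamma(19/4, 1005/16)
obs 7: x=-1/2 → posterior Inverse-Gamma(21/4, 1005/16)
obs 8: x=-1/2 → posterior Inverse-Gamma(23/4, 1005/16)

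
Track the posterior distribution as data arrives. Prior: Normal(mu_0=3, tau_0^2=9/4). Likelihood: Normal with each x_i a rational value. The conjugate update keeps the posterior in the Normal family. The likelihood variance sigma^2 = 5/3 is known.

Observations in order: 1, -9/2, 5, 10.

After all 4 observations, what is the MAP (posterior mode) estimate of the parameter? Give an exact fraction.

741/256

obs 1: x=1 → posterior Normal(87/47, 45/47)
obs 2: x=-9/2 → posterior Normal(-69/148, 45/74)
obs 3: x=5 → posterior Normal(201/202, 45/101)
obs 4: x=10 → posterior Normal(741/256, 45/128)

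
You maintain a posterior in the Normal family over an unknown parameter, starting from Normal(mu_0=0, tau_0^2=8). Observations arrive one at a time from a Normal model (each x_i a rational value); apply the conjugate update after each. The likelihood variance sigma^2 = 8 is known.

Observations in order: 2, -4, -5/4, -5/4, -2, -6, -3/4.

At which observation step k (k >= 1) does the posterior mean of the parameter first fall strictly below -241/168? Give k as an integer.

k = 6

obs 1: x=2 → posterior Normal(1, 4)
obs 2: x=-4 → posterior Normal(-2/3, 8/3)
obs 3: x=-5/4 → posterior Normal(-13/16, 2)
obs 4: x=-5/4 → posterior Normal(-9/10, 8/5)
obs 5: x=-2 → posterior Normal(-13/12, 4/3)
obs 6: x=-6 → posterior Normal(-25/14, 8/7)
obs 7: x=-3/4 → posterior Normal(-53/32, 1)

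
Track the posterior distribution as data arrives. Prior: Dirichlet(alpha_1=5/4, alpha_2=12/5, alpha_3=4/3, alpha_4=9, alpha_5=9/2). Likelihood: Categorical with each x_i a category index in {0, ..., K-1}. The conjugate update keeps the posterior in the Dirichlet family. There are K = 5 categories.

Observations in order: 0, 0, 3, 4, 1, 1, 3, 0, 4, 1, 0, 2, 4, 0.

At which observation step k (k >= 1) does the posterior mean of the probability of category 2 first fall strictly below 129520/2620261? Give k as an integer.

k = 9

obs 1: x=0 → posterior Dirichlet(9/4, 12/5, 4/3, 9, 9/2)
obs 2: x=0 → posterior Dirichlet(13/4, 12/5, 4/3, 9, 9/2)
obs 3: x=3 → posterior Dirichlet(13/4, 12/5, 4/3, 10, 9/2)
obs 4: x=4 → posterior Dirichlet(13/4, 12/5, 4/3, 10, 11/2)
obs 5: x=1 → posterior Dirichlet(13/4, 17/5, 4/3, 10, 11/2)
obs 6: x=1 → posterior Dirichlet(13/4, 22/5, 4/3, 10, 11/2)
obs 7: x=3 → posterior Dirichlet(13/4, 22/5, 4/3, 11, 11/2)
obs 8: x=0 → posterior Dirichlet(17/4, 22/5, 4/3, 11, 11/2)
obs 9: x=4 → posterior Dirichlet(17/4, 22/5, 4/3, 11, 13/2)
obs 10: x=1 → posterior Dirichlet(17/4, 27/5, 4/3, 11, 13/2)
obs 11: x=0 → posterior Dirichlet(21/4, 27/5, 4/3, 11, 13/2)
obs 12: x=2 → posterior Dirichlet(21/4, 27/5, 7/3, 11, 13/2)
obs 13: x=4 → posterior Dirichlet(21/4, 27/5, 7/3, 11, 15/2)
obs 14: x=0 → posterior Dirichlet(25/4, 27/5, 7/3, 11, 15/2)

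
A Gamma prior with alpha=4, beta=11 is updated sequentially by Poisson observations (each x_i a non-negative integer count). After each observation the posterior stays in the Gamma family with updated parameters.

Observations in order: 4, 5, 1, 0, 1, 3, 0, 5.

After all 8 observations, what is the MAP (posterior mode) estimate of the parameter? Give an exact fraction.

22/19

obs 1: x=4 → posterior Gamma(8, 12)
obs 2: x=5 → posterior Gamma(13, 13)
obs 3: x=1 → posterior Gamma(14, 14)
obs 4: x=0 → posterior Gamma(14, 15)
obs 5: x=1 → posterior Gamma(15, 16)
obs 6: x=3 → posterior Gamma(18, 17)
obs 7: x=0 → posterior Gamma(18, 18)
obs 8: x=5 → posterior Gamma(23, 19)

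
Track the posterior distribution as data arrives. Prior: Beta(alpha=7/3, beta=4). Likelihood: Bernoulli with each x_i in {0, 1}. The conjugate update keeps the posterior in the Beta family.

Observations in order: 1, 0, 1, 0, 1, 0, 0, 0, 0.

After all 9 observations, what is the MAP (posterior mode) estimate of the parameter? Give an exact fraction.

13/40

obs 1: x=1 → posterior Beta(10/3, 4)
obs 2: x=0 → posterior Beta(10/3, 5)
obs 3: x=1 → posterior Beta(13/3, 5)
obs 4: x=0 → posterior Beta(13/3, 6)
obs 5: x=1 → posterior Beta(16/3, 6)
obs 6: x=0 → posterior Beta(16/3, 7)
obs 7: x=0 → posterior Beta(16/3, 8)
obs 8: x=0 → posterior Beta(16/3, 9)
obs 9: x=0 → posterior Beta(16/3, 10)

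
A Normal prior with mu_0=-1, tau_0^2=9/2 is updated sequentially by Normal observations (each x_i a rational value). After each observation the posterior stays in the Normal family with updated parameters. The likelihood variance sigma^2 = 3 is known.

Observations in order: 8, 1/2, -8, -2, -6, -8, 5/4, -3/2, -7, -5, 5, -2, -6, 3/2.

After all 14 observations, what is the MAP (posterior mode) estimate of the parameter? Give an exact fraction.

-359/176

obs 1: x=8 → posterior Normal(22/5, 9/5)
obs 2: x=1/2 → posterior Normal(47/16, 9/8)
obs 3: x=-8 → posterior Normal(-1/22, 9/11)
obs 4: x=-2 → posterior Normal(-13/28, 9/14)
obs 5: x=-6 → posterior Normal(-49/34, 9/17)
obs 6: x=-8 → posterior Normal(-97/40, 9/20)
obs 7: x=5/4 → posterior Normal(-179/92, 9/23)
obs 8: x=-3/2 → posterior Normal(-197/104, 9/26)
obs 9: x=-7 → posterior Normal(-281/116, 9/29)
obs 10: x=-5 → posterior Normal(-341/128, 9/32)
obs 11: x=5 → posterior Normal(-281/140, 9/35)
obs 12: x=-2 → posterior Normal(-305/152, 9/38)
obs 13: x=-6 → posterior Normal(-377/164, 9/41)
obs 14: x=3/2 → posterior Normal(-359/176, 9/44)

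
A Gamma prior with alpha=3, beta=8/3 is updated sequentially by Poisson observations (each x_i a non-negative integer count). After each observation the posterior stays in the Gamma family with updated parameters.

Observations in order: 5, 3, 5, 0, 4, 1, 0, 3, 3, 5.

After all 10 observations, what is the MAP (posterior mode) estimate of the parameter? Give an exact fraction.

93/38

obs 1: x=5 → posterior Gamma(8, 11/3)
obs 2: x=3 → posterior Gamma(11, 14/3)
obs 3: x=5 → posterior Gamma(16, 17/3)
obs 4: x=0 → posterior Gamma(16, 20/3)
obs 5: x=4 → posterior Gamma(20, 23/3)
obs 6: x=1 → posterior Gamma(21, 26/3)
obs 7: x=0 → posterior Gamma(21, 29/3)
obs 8: x=3 → posterior Gamma(24, 32/3)
obs 9: x=3 → posterior Gamma(27, 35/3)
obs 10: x=5 → posterior Gamma(32, 38/3)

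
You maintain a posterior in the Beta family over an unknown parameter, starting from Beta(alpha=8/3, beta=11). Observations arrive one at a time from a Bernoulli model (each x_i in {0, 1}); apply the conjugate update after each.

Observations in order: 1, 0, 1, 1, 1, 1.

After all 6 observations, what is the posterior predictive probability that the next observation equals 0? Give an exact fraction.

36/59

obs 1: x=1 → posterior Beta(11/3, 11)
obs 2: x=0 → posterior Beta(11/3, 12)
obs 3: x=1 → posterior Beta(14/3, 12)
obs 4: x=1 → posterior Beta(17/3, 12)
obs 5: x=1 → posterior Beta(20/3, 12)
obs 6: x=1 → posterior Beta(23/3, 12)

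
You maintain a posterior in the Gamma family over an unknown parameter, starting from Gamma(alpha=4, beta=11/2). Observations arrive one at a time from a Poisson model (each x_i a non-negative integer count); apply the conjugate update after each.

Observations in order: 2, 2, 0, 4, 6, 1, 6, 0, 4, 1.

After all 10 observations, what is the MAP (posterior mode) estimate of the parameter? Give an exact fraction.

58/31

obs 1: x=2 → posterior Gamma(6, 13/2)
obs 2: x=2 → posterior Gamma(8, 15/2)
obs 3: x=0 → posterior Gamma(8, 17/2)
obs 4: x=4 → posterior Gamma(12, 19/2)
obs 5: x=6 → posterior Gamma(18, 21/2)
obs 6: x=1 → posterior Gamma(19, 23/2)
obs 7: x=6 → posterior Gamma(25, 25/2)
obs 8: x=0 → posterior Gamma(25, 27/2)
obs 9: x=4 → posterior Gamma(29, 29/2)
obs 10: x=1 → posterior Gamma(30, 31/2)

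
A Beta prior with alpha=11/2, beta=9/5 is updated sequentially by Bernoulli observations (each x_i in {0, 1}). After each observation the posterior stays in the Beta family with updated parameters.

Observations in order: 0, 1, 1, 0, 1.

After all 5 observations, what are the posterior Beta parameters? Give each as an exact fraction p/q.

alpha=17/2, beta=19/5

obs 1: x=0 → posterior Beta(11/2, 14/5)
obs 2: x=1 → posterior Beta(13/2, 14/5)
obs 3: x=1 → posterior Beta(15/2, 14/5)
obs 4: x=0 → posterior Beta(15/2, 19/5)
obs 5: x=1 → posterior Beta(17/2, 19/5)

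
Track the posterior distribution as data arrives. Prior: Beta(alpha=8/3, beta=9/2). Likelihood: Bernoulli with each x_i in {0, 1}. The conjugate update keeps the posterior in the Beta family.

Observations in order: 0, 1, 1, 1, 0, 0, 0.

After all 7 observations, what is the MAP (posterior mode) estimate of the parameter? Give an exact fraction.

obs 1: x=0 → posterior Beta(8/3, 11/2)
obs 2: x=1 → posterior Beta(11/3, 11/2)
obs 3: x=1 → posterior Beta(14/3, 11/2)
obs 4: x=1 → posterior Beta(17/3, 11/2)
obs 5: x=0 → posterior Beta(17/3, 13/2)
obs 6: x=0 → posterior Beta(17/3, 15/2)
obs 7: x=0 → posterior Beta(17/3, 17/2)

28/73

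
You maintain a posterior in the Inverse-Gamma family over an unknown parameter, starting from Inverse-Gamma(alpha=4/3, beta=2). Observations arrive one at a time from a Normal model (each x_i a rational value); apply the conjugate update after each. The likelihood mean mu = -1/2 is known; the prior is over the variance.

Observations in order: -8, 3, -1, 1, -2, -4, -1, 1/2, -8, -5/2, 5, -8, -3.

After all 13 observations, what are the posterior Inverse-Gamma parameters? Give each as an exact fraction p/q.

obs 1: x=-8 → posterior Inverse-Gamma(11/6, 241/8)
obs 2: x=3 → posterior Inverse-Gamma(7/3, 145/4)
obs 3: x=-1 → posterior Inverse-Gamma(17/6, 291/8)
obs 4: x=1 → posterior Inverse-Gamma(10/3, 75/2)
obs 5: x=-2 → posterior Inverse-Gamma(23/6, 309/8)
obs 6: x=-4 → posterior Inverse-Gamma(13/3, 179/4)
obs 7: x=-1 → posterior Inverse-Gamma(29/6, 359/8)
obs 8: x=1/2 → posterior Inverse-Gamma(16/3, 363/8)
obs 9: x=-8 → posterior Inverse-Gamma(35/6, 147/2)
obs 10: x=-5/2 → posterior Inverse-Gamma(19/3, 151/2)
obs 11: x=5 → posterior Inverse-Gamma(41/6, 725/8)
obs 12: x=-8 → posterior Inverse-Gamma(22/3, 475/4)
obs 13: x=-3 → posterior Inverse-Gamma(47/6, 975/8)

alpha=47/6, beta=975/8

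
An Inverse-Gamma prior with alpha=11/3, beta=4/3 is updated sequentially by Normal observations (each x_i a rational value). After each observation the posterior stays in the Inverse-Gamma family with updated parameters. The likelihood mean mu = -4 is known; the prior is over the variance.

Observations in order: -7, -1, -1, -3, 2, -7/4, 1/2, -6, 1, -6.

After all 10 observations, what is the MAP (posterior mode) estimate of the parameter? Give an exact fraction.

obs 1: x=-7 → posterior Inverse-Gamma(25/6, 35/6)
obs 2: x=-1 → posterior Inverse-Gamma(14/3, 31/3)
obs 3: x=-1 → posterior Inverse-Gamma(31/6, 89/6)
obs 4: x=-3 → posterior Inverse-Gamma(17/3, 46/3)
obs 5: x=2 → posterior Inverse-Gamma(37/6, 100/3)
obs 6: x=-7/4 → posterior Inverse-Gamma(20/3, 3443/96)
obs 7: x=1/2 → posterior Inverse-Gamma(43/6, 4415/96)
obs 8: x=-6 → posterior Inverse-Gamma(23/3, 4607/96)
obs 9: x=1 → posterior Inverse-Gamma(49/6, 5807/96)
obs 10: x=-6 → posterior Inverse-Gamma(26/3, 5999/96)

5999/928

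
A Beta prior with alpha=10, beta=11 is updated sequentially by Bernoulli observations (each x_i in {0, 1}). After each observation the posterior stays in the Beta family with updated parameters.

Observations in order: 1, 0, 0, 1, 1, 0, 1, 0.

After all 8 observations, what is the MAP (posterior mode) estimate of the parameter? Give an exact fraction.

obs 1: x=1 → posterior Beta(11, 11)
obs 2: x=0 → posterior Beta(11, 12)
obs 3: x=0 → posterior Beta(11, 13)
obs 4: x=1 → posterior Beta(12, 13)
obs 5: x=1 → posterior Beta(13, 13)
obs 6: x=0 → posterior Beta(13, 14)
obs 7: x=1 → posterior Beta(14, 14)
obs 8: x=0 → posterior Beta(14, 15)

13/27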